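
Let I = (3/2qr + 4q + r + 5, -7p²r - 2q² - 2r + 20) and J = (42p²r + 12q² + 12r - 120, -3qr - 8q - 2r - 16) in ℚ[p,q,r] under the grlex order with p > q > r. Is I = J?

Equality of ideals is decidable: compute both reduced Gröbner bases (unique for the ordering) and check whether they agree.
Buchberger on the first generating set:
f_1 = 3/2qr + 4q + r + 5, LT = qr.
f_2 = -7p²r - 2q² - 2r + 20, LT = p²r.

S(f_1,f_2): lcm = p²qr. S = 8/3p²q + ⅔p²r - 2/7q³ + 10/3p² - 2/7qr + 20/7q.
  leading term p²q: no divisor's leading term divides it; move 8/3p²q to the remainder.
  leading term p²r: subtract (-2/21)·f_2 from ⅔p²r - 2/7q³ + 10/3p² - 2/7qr + 20/7q → -2/7q³ + 10/3p² - 4/21q² - 2/7qr + 20/7q - 4/21r + 40/21
  leading term q³: no divisor's leading term divides it; move -2/7q³ to the remainder.
  leading term p²: no divisor's leading term divides it; move 10/3p² to the remainder.
  leading term q²: no divisor's leading term divides it; move -4/21q² to the remainder.
  leading term qr: subtract (-4/21)·f_1 from -2/7qr + 20/7q - 4/21r + 40/21 → 76/21q + 20/7
  leading term q: no divisor's leading term divides it; move 76/21q to the remainder.
  leading term 1: no divisor's leading term divides it; move 20/7 to the remainder.
  remainder 8/3p²q - 2/7q³ + 10/3p² - 4/21q² + 76/21q + 20/7 ≠ 0; add g_3 = 8/3p²q - 2/7q³ + 10/3p² - 4/21q² + 76/21q + 20/7 to the basis.

S(f_1,g_3): lcm = p²qr. S = 3/28q³r + 8/3p²q - 7/12p²r + 1/14q²r + 10/3p² - 19/14qr - 15/14r.
  leading term q³r: subtract (1/14q²)·f_1 from 3/28q³r + 8/3p²q - 7/12p²r + 1/14q²r + 10/3p² - 19/14qr - 15/14r → 8/3p²q - 7/12p²r - 2/7q³ + 10/3p² - 5/14q² - 19/14qr - 15/14r
  leading term p²q: subtract (1)·g_3 from 8/3p²q - 7/12p²r - 2/7q³ + 10/3p² - 5/14q² - 19/14qr - 15/14r → -7/12p²r - ⅙q² - 19/14qr - 76/21q - 15/14r - 20/7
  leading term p²r: subtract (1/12)·f_2 from -7/12p²r - ⅙q² - 19/14qr - 76/21q - 15/14r - 20/7 → -19/14qr - 76/21q - 19/21r - 95/21
  leading term qr: subtract (-19/21)·f_1 from -19/14qr - 76/21q - 19/21r - 95/21 → 0
  remainder 0.

S(f_2,g_3): lcm = p²qr. S = 3/28q³r - 5/4p²r + 2/7q³ + 1/14q²r - 15/14qr - 20/7q - 15/14r.
  leading term q³r: subtract (1/14q²)·f_1 from 3/28q³r - 5/4p²r + 2/7q³ + 1/14q²r - 15/14qr - 20/7q - 15/14r → -5/4p²r - 5/14q² - 15/14qr - 20/7q - 15/14r
  leading term p²r: subtract (5/28)·f_2 from -5/4p²r - 5/14q² - 15/14qr - 20/7q - 15/14r → -15/14qr - 20/7q - 5/7r - 25/7
  leading term qr: subtract (-5/7)·f_1 from -15/14qr - 20/7q - 5/7r - 25/7 → 0
  remainder 0.

Every S-polynomial of the final basis reduces to 0, so we have a Gröbner basis.
Inter-reduce: drop elements whose leading term is divisible by another's, tail-reduce, and make monic.
Reduced Gröbner basis: {p²q - 3/28q³ + 5/4p² - 1/14q² + 19/14q + 15/14, p²r + 2/7q² + 2/7r - 20/7, qr + 8/3q + ⅔r + 10/3}.

Buchberger on the second generating set:
h_1 = 42p²r + 12q² + 12r - 120, LT = p²r.
h_2 = -3qr - 8q - 2r - 16, LT = qr.

S(h_1,h_2): lcm = p²qr. S = -8/3p²q - ⅔p²r + 2/7q³ - 16/3p² + 2/7qr - 20/7q.
  leading term p²q: no divisor's leading term divides it; move -8/3p²q to the remainder.
  leading term p²r: subtract (-1/63)·h_1 from -⅔p²r + 2/7q³ - 16/3p² + 2/7qr - 20/7q → 2/7q³ - 16/3p² + 4/21q² + 2/7qr - 20/7q + 4/21r - 40/21
  leading term q³: no divisor's leading term divides it; move 2/7q³ to the remainder.
  leading term p²: no divisor's leading term divides it; move -16/3p² to the remainder.
  leading term q²: no divisor's leading term divides it; move 4/21q² to the remainder.
  leading term qr: subtract (-2/21)·h_2 from 2/7qr - 20/7q + 4/21r - 40/21 → -76/21q - 24/7
  leading term q: no divisor's leading term divides it; move -76/21q to the remainder.
  leading term 1: no divisor's leading term divides it; move -24/7 to the remainder.
  remainder -8/3p²q + 2/7q³ - 16/3p² + 4/21q² - 76/21q - 24/7 ≠ 0; add k_3 = -8/3p²q + 2/7q³ - 16/3p² + 4/21q² - 76/21q - 24/7 to the basis.

S(h_1,k_3): lcm = p²qr. S = 3/28q³r - 2p²r + 2/7q³ + 1/14q²r - 15/14qr - 20/7q - 9/7r.
  leading term q³r: subtract (-1/28q²)·h_2 from 3/28q³r - 2p²r + 2/7q³ + 1/14q²r - 15/14qr - 20/7q - 9/7r → -2p²r - 4/7q² - 15/14qr - 20/7q - 9/7r
  leading term p²r: subtract (-1/21)·h_1 from -2p²r - 4/7q² - 15/14qr - 20/7q - 9/7r → -15/14qr - 20/7q - 5/7r - 40/7
  leading term qr: subtract (5/14)·h_2 from -15/14qr - 20/7q - 5/7r - 40/7 → 0
  remainder 0.

S(h_2,k_3): lcm = p²qr. S = 3/28q³r + 8/3p²q - 4/3p²r + 1/14q²r + 16/3p² - 19/14qr - 9/7r.
  leading term q³r: subtract (-1/28q²)·h_2 from 3/28q³r + 8/3p²q - 4/3p²r + 1/14q²r + 16/3p² - 19/14qr - 9/7r → 8/3p²q - 4/3p²r - 2/7q³ + 16/3p² - 4/7q² - 19/14qr - 9/7r
  leading term p²q: subtract (-1)·k_3 from 8/3p²q - 4/3p²r - 2/7q³ + 16/3p² - 4/7q² - 19/14qr - 9/7r → -4/3p²r - 8/21q² - 19/14qr - 76/21q - 9/7r - 24/7
  leading term p²r: subtract (-2/63)·h_1 from -4/3p²r - 8/21q² - 19/14qr - 76/21q - 9/7r - 24/7 → -19/14qr - 76/21q - 19/21r - 152/21
  leading term qr: subtract (19/42)·h_2 from -19/14qr - 76/21q - 19/21r - 152/21 → 0
  remainder 0.

Every S-polynomial of the final basis reduces to 0, so we have a Gröbner basis.
Inter-reduce: drop elements whose leading term is divisible by another's, tail-reduce, and make monic.
Reduced Gröbner basis: {p²q - 3/28q³ + 2p² - 1/14q² + 19/14q + 9/7, p²r + 2/7q² + 2/7r - 20/7, qr + 8/3q + ⅔r + 16/3}.

Since the reduced bases disagree, the two ideals are not the same.
The choice of monomial ordering does not affect the verdict — as long as both bases are computed under the same ordering, their equality decides ideal equality.

No, the ideals differ.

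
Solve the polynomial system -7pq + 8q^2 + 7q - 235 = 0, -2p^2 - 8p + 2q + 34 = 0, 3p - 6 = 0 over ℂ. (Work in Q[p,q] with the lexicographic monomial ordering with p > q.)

{(2, -5)}

Compute a lex Gröbner basis by Buchberger's algorithm.
f_1 = -7pq + 8q^2 + 7q - 235, LT = pq.
f_2 = -2p^2 - 8p + 2q + 34, LT = p^2.
f_3 = 3p - 6, LT = p.

S(f_1,f_2): lcm = p^2q. S = -8/7pq^2 - 5pq + 235/7p + q^2 + 17q.
  leading term pq^2: subtract (8/49q)·f_1 from -8/7pq^2 - 5pq + 235/7p + q^2 + 17q → -5pq + 235/7p - 64/49q^3 - 1/7q^2 + 2713/49q
  leading term pq: subtract (5/7)·f_1 from -5pq + 235/7p - 64/49q^3 - 1/7q^2 + 2713/49q → 235/7p - 64/49q^3 - 41/7q^2 + 2468/49q + 1175/7
  leading term p: subtract (235/21)·f_3 from 235/7p - 64/49q^3 - 41/7q^2 + 2468/49q + 1175/7 → -64/49q^3 - 41/7q^2 + 2468/49q + 235
  leading term q^3: no divisor's leading term divides it; move -64/49q^3 to the remainder.
  leading term q^2: no divisor's leading term divides it; move -41/7q^2 to the remainder.
  leading term q: no divisor's leading term divides it; move 2468/49q to the remainder.
  leading term 1: no divisor's leading term divides it; move 235 to the remainder.
  remainder -64/49q^3 - 41/7q^2 + 2468/49q + 235 ≠ 0; add h_4 = -64/49q^3 - 41/7q^2 + 2468/49q + 235 to the basis.

S(f_1,f_3): lcm = pq. S = -8/7q^2 + q + 235/7.
  leading term q^2: no divisor's leading term divides it; move -8/7q^2 to the remainder.
  leading term q: no divisor's leading term divides it; move q to the remainder.
  leading term 1: no divisor's leading term divides it; move 235/7 to the remainder.
  remainder -8/7q^2 + q + 235/7 ≠ 0; add h_5 = -8/7q^2 + q + 235/7 to the basis.

S(f_2,f_3): lcm = p^2. S = 6p - q - 17.
  leading term p: subtract (2)·f_3 from 6p - q - 17 → -q - 5
  leading term q: no divisor's leading term divides it; move -q to the remainder.
  leading term 1: no divisor's leading term divides it; move -5 to the remainder.
  remainder -q - 5 ≠ 0; add h_6 = -q - 5 to the basis.

S(f_1,h_4): lcm = pq^3. S = -287/64pq^2 + 617/16pq + 11515/64p - 8/7q^4 - q^3 + 235/7q^2.
  leading term pq^2: subtract (41/64q)·f_1 from -287/64pq^2 + 617/16pq + 11515/64p - 8/7q^4 - q^3 + 235/7q^2 → 617/16pq + 11515/64p - 8/7q^4 - 49/8q^3 + 13031/448q^2 + 9635/64q
  leading term pq: subtract (-617/112)·f_1 from 617/16pq + 11515/64p - 8/7q^4 - 49/8q^3 + 13031/448q^2 + 9635/64q → 11515/64p - 8/7q^4 - 49/8q^3 + 32775/448q^2 + 12103/64q - 144995/112
  leading term p: subtract (11515/192)·f_3 from 11515/64p - 8/7q^4 - 49/8q^3 + 32775/448q^2 + 12103/64q - 144995/112 → -8/7q^4 - 49/8q^3 + 32775/448q^2 + 12103/64q - 209385/224
  leading term q^4: subtract (7/8q)·h_4 from -8/7q^4 - 49/8q^3 + 32775/448q^2 + 12103/64q - 209385/224 → -q^3 + 13031/448q^2 - 1057/64q - 209385/224
  leading term q^3: subtract (49/64)·h_4 from -q^3 + 13031/448q^2 - 1057/64q - 209385/224 → 235/7q^2 - 3525/64q - 499375/448
  leading term q^2: subtract (-235/8)·h_5 from 235/7q^2 - 3525/64q - 499375/448 → -1645/64q - 8225/64
  leading term q: subtract (1645/64)·h_6 from -1645/64q - 8225/64 → 0
  remainder 0.

S(f_2,h_4): leading monomials are coprime, so the S-polynomial reduces to 0 (Buchberger's first criterion).
S(f_3,h_4): leading monomials are coprime, so the S-polynomial reduces to 0 (Buchberger's first criterion).
S(f_1,h_5): lcm = pq^2. S = 7/8pq + 235/8p - 8/7q^3 - q^2 + 235/7q.
  leading term pq: subtract (-1/8)·f_1 from 7/8pq + 235/8p - 8/7q^3 - q^2 + 235/7q → 235/8p - 8/7q^3 + 1929/56q - 235/8
  leading term p: subtract (235/24)·f_3 from 235/8p - 8/7q^3 + 1929/56q - 235/8 → -8/7q^3 + 1929/56q + 235/8
  leading term q^3: subtract (7/8)·h_4 from -8/7q^3 + 1929/56q + 235/8 → 41/8q^2 - 77/8q - 705/4
  leading term q^2: subtract (-287/64)·h_5 from 41/8q^2 - 77/8q - 705/4 → -329/64q - 1645/64
  leading term q: subtract (329/64)·h_6 from -329/64q - 1645/64 → 0
  remainder 0.

S(f_2,h_5): leading monomials are coprime, so the S-polynomial reduces to 0 (Buchberger's first criterion).
S(f_3,h_5): leading monomials are coprime, so the S-polynomial reduces to 0 (Buchberger's first criterion).
S(h_4,h_5): lcm = q^3. S = 343/64q^2 - 147/16q - 11515/64.
  leading term q^2: subtract (-2401/512)·h_5 from 343/64q^2 - 147/16q - 11515/64 → -2303/512q - 11515/512
  leading term q: subtract (2303/512)·h_6 from -2303/512q - 11515/512 → 0
  remainder 0.

S(f_1,h_6): lcm = pq. S = -5p - 8/7q^2 - q + 235/7.
  leading term p: subtract (-5/3)·f_3 from -5p - 8/7q^2 - q + 235/7 → -8/7q^2 - q + 165/7
  leading term q^2: subtract (1)·h_5 from -8/7q^2 - q + 165/7 → -2q - 10
  leading term q: subtract (2)·h_6 from -2q - 10 → 0
  remainder 0.

S(f_2,h_6): leading monomials are coprime, so the S-polynomial reduces to 0 (Buchberger's first criterion).
S(f_3,h_6): leading monomials are coprime, so the S-polynomial reduces to 0 (Buchberger's first criterion).
S(h_4,h_6): lcm = q^3. S = -33/64q^2 - 617/16q - 11515/64.
  leading term q^2: subtract (231/512)·h_5 from -33/64q^2 - 617/16q - 11515/64 → -19975/512q - 99875/512
  leading term q: subtract (19975/512)·h_6 from -19975/512q - 99875/512 → 0
  remainder 0.

S(h_5,h_6): lcm = q^2. S = -47/8q - 235/8.
  leading term q: subtract (47/8)·h_6 from -47/8q - 235/8 → 0
  remainder 0.

Every S-polynomial of the final basis reduces to 0, so we have a Gröbner basis.
Inter-reduce: drop elements whose leading term is divisible by another's, tail-reduce, and make monic.
Reduced Gröbner basis: {p - 2, q + 5}.

Since the basis is lex-ordered, q + 5 is univariate in q. Its roots are {-5}. Back-substituting each root into the other basis elements fixes the other coordinates.
  q = -5: the earlier basis element becomes p - 2 = 0, giving p = 2 — point (2, -5).
Each listed point satisfies every original equation (direct substitution).
Zero-dimensionality of the ideal guarantees finitely many solutions over ℂ.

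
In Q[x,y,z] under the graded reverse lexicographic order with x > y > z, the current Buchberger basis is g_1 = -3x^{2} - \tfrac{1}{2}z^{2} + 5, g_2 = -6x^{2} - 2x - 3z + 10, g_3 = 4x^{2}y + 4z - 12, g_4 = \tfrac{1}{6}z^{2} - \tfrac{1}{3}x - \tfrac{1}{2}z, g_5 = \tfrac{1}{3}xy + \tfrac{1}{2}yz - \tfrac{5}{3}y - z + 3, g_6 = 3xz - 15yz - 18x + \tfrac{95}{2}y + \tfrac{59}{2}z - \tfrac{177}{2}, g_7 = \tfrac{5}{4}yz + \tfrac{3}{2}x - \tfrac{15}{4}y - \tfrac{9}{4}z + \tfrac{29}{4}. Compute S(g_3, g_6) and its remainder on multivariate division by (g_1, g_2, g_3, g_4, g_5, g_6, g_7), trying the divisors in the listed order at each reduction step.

lcm(LM(g_3), LM(g_6)) = x^{2}yz.
S = (lcm/LT(g_3))·g_3 − (lcm/LT(g_6))·g_6 = 5xy^{2}z + 6x^{2}y - \tfrac{95}{6}xy^{2} - \tfrac{59}{6}xyz + \tfrac{59}{2}xy + z^{2} - 3z.
Reduce S modulo (g_1, g_2, g_3, g_4, g_5, g_6, g_7) in that order:
  leading term xy^{2}z: subtract (15yz)·g_5 from 5xy^{2}z + 6x^{2}y - \tfrac{95}{6}xy^{2} - \tfrac{59}{6}xyz + \tfrac{59}{2}xy + z^{2} - 3z → -\tfrac{15}{2}y^{2}z^{2} + 6x^{2}y - \tfrac{95}{6}xy^{2} - \tfrac{59}{6}xyz + 25y^{2}z + 15yz^{2} + \tfrac{59}{2}xy - 45yz + z^{2} - 3z
  leading term y^{2}z^{2}: subtract (-45y^{2})·g_4 from -\tfrac{15}{2}y^{2}z^{2} + 6x^{2}y - \tfrac{95}{6}xy^{2} - \tfrac{59}{6}xyz + 25y^{2}z + 15yz^{2} + \tfrac{59}{2}xy - 45yz + z^{2} - 3z → 6x^{2}y - \tfrac{185}{6}xy^{2} - \tfrac{59}{6}xyz + \tfrac{5}{2}y^{2}z + 15yz^{2} + \tfrac{59}{2}xy - 45yz + z^{2} - 3z
  leading term x^{2}y: subtract (-2y)·g_1 from 6x^{2}y - \tfrac{185}{6}xy^{2} - \tfrac{59}{6}xyz + \tfrac{5}{2}y^{2}z + 15yz^{2} + \tfrac{59}{2}xy - 45yz + z^{2} - 3z → -\tfrac{185}{6}xy^{2} - \tfrac{59}{6}xyz + \tfrac{5}{2}y^{2}z + 14yz^{2} + \tfrac{59}{2}xy - 45yz + z^{2} + 10y - 3z
  leading term xy^{2}: subtract (-\tfrac{185}{2}y)·g_5 from -\tfrac{185}{6}xy^{2} - \tfrac{59}{6}xyz + \tfrac{5}{2}y^{2}z + 14yz^{2} + \tfrac{59}{2}xy - 45yz + z^{2} + 10y - 3z → -\tfrac{59}{6}xyz + \tfrac{195}{4}y^{2}z + 14yz^{2} + \tfrac{59}{2}xy - \tfrac{925}{6}y^{2} - \tfrac{275}{2}yz + z^{2} + \tfrac{575}{2}y - 3z
  leading term xyz: subtract (-\tfrac{59}{2}z)·g_5 from -\tfrac{59}{6}xyz + \tfrac{195}{4}y^{2}z + 14yz^{2} + \tfrac{59}{2}xy - \tfrac{925}{6}y^{2} - \tfrac{275}{2}yz + z^{2} + \tfrac{575}{2}y - 3z → \tfrac{195}{4}y^{2}z + \tfrac{115}{4}yz^{2} + \tfrac{59}{2}xy - \tfrac{925}{6}y^{2} - \tfrac{560}{3}yz - \tfrac{57}{2}z^{2} + \tfrac{575}{2}y + \tfrac{171}{2}z
  leading term y^{2}z: subtract (39y)·g_7 from \tfrac{195}{4}y^{2}z + \tfrac{115}{4}yz^{2} + \tfrac{59}{2}xy - \tfrac{925}{6}y^{2} - \tfrac{560}{3}yz - \tfrac{57}{2}z^{2} + \tfrac{575}{2}y + \tfrac{171}{2}z → \tfrac{115}{4}yz^{2} - 29xy - \tfrac{95}{12}y^{2} - \tfrac{1187}{12}yz - \tfrac{57}{2}z^{2} + \tfrac{19}{4}y + \tfrac{171}{2}z
  leading term yz^{2}: subtract (\tfrac{345}{2}y)·g_4 from \tfrac{115}{4}yz^{2} - 29xy - \tfrac{95}{12}y^{2} - \tfrac{1187}{12}yz - \tfrac{57}{2}z^{2} + \tfrac{19}{4}y + \tfrac{171}{2}z → \tfrac{57}{2}xy - \tfrac{95}{12}y^{2} - \tfrac{38}{3}yz - \tfrac{57}{2}z^{2} + \tfrac{19}{4}y + \tfrac{171}{2}z
  leading term xy: subtract (\tfrac{171}{2})·g_5 from \tfrac{57}{2}xy - \tfrac{95}{12}y^{2} - \tfrac{38}{3}yz - \tfrac{57}{2}z^{2} + \tfrac{19}{4}y + \tfrac{171}{2}z → -\tfrac{95}{12}y^{2} - \tfrac{665}{12}yz - \tfrac{57}{2}z^{2} + \tfrac{589}{4}y + 171z - \tfrac{513}{2}
  leading term y^{2}: no divisor's leading term divides it; move -\tfrac{95}{12}y^{2} to the remainder.
  leading term yz: subtract (-\tfrac{133}{3})·g_7 from -\tfrac{665}{12}yz - \tfrac{57}{2}z^{2} + \tfrac{589}{4}y + 171z - \tfrac{513}{2} → -\tfrac{57}{2}z^{2} + \tfrac{133}{2}x - 19y + \tfrac{285}{4}z + \tfrac{779}{12}
  leading term z^{2}: subtract (-171)·g_4 from -\tfrac{57}{2}z^{2} + \tfrac{133}{2}x - 19y + \tfrac{285}{4}z + \tfrac{779}{12} → \tfrac{19}{2}x - 19y - \tfrac{57}{4}z + \tfrac{779}{12}
  leading term x: no divisor's leading term divides it; move \tfrac{19}{2}x to the remainder.
  leading term y: no divisor's leading term divides it; move -19y to the remainder.
  leading term z: no divisor's leading term divides it; move -\tfrac{57}{4}z to the remainder.
  leading term 1: no divisor's leading term divides it; move \tfrac{779}{12} to the remainder.
The remainder -\tfrac{95}{12}y^{2} + \tfrac{19}{2}x - 19y - \tfrac{57}{4}z + \tfrac{779}{12} is nonzero, so it would be added as the next basis element.

S(g_3, g_6) = 5xy^{2}z + 6x^{2}y - \tfrac{95}{6}xy^{2} - \tfrac{59}{6}xyz + \tfrac{59}{2}xy + z^{2} - 3z; remainder on division = -\tfrac{95}{12}y^{2} + \tfrac{19}{2}x - 19y - \tfrac{57}{4}z + \tfrac{779}{12}.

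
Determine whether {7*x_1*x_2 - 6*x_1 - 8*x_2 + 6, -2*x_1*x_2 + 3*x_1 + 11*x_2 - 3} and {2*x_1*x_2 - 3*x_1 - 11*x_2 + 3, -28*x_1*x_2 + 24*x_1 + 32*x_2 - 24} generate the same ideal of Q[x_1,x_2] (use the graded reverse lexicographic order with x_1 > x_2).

Yes, the ideals are equal.

Two ideals are equal iff their reduced Gröbner bases coincide (the reduced basis is unique for a fixed ordering).
Buchberger on the first generating set:
f_1 = 7*x_1*x_2 - 6*x_1 - 8*x_2 + 6, LT = x_1*x_2.
f_2 = -2*x_1*x_2 + 3*x_1 + 11*x_2 - 3, LT = x_1*x_2.

S(f_1,f_2): lcm = x_1*x_2. S = 9/14*x_1 + 61/14*x_2 - 9/14.
  leading term x_1: no divisor's leading term divides it; move 9/14*x_1 to the remainder.
  leading term x_2: no divisor's leading term divides it; move 61/14*x_2 to the remainder.
  leading term 1: no divisor's leading term divides it; move -9/14 to the remainder.
  remainder 9/14*x_1 + 61/14*x_2 - 9/14 ≠ 0; add g_3 = 9/14*x_1 + 61/14*x_2 - 9/14 to the basis.

S(f_1,g_3): lcm = x_1*x_2. S = -61/9*x_2**2 - 6/7*x_1 - 1/7*x_2 + 6/7.
  leading term x_2**2: no divisor's leading term divides it; move -61/9*x_2**2 to the remainder.
  leading term x_1: subtract (-4/3)·g_3 from -6/7*x_1 - 1/7*x_2 + 6/7 → 17/3*x_2
  leading term x_2: no divisor's leading term divides it; move 17/3*x_2 to the remainder.
  remainder -61/9*x_2**2 + 17/3*x_2 ≠ 0; add g_4 = -61/9*x_2**2 + 17/3*x_2 to the basis.

S(f_2,g_3): lcm = x_1*x_2. S = -61/9*x_2**2 - 3/2*x_1 - 9/2*x_2 + 3/2.
  leading term x_2**2: subtract (1)·g_4 from -61/9*x_2**2 - 3/2*x_1 - 9/2*x_2 + 3/2 → -3/2*x_1 - 61/6*x_2 + 3/2
  leading term x_1: subtract (-7/3)·g_3 from -3/2*x_1 - 61/6*x_2 + 3/2 → 0
  remainder 0.

S(f_1,g_4): lcm = x_1*x_2**2. S = -9/427*x_1*x_2 - 8/7*x_2**2 + 6/7*x_2.
  leading term x_1*x_2: subtract (-9/2989)·f_1 from -9/427*x_1*x_2 - 8/7*x_2**2 + 6/7*x_2 → -8/7*x_2**2 - 54/2989*x_1 + 2490/2989*x_2 + 54/2989
  leading term x_2**2: subtract (72/427)·g_4 from -8/7*x_2**2 - 54/2989*x_1 + 2490/2989*x_2 + 54/2989 → -54/2989*x_1 - 6/49*x_2 + 54/2989
  leading term x_1: subtract (-12/427)·g_3 from -54/2989*x_1 - 6/49*x_2 + 54/2989 → 0
  remainder 0.

S(f_2,g_4): lcm = x_1*x_2**2. S = -81/122*x_1*x_2 - 11/2*x_2**2 + 3/2*x_2.
  leading term x_1*x_2: subtract (-81/854)·f_1 from -81/122*x_1*x_2 - 11/2*x_2**2 + 3/2*x_2 → -11/2*x_2**2 - 243/427*x_1 + 633/854*x_2 + 243/427
  leading term x_2**2: subtract (99/122)·g_4 from -11/2*x_2**2 - 243/427*x_1 + 633/854*x_2 + 243/427 → -243/427*x_1 - 27/7*x_2 + 243/427
  leading term x_1: subtract (-54/61)·g_3 from -243/427*x_1 - 27/7*x_2 + 243/427 → 0
  remainder 0.

S(g_3,g_4): leading monomials are coprime, so the S-polynomial reduces to 0 (Buchberger's first criterion).
Every S-polynomial of the final basis reduces to 0, so we have a Gröbner basis.
Inter-reduce: drop elements whose leading term is divisible by another's, tail-reduce, and make monic.
Reduced Gröbner basis: {x_2**2 - 51/61*x_2, x_1 + 61/9*x_2 - 1}.

Buchberger on the second generating set:
h_1 = 2*x_1*x_2 - 3*x_1 - 11*x_2 + 3, LT = x_1*x_2.
h_2 = -28*x_1*x_2 + 24*x_1 + 32*x_2 - 24, LT = x_1*x_2.

S(h_1,h_2): lcm = x_1*x_2. S = -9/14*x_1 - 61/14*x_2 + 9/14.
  leading term x_1: no divisor's leading term divides it; move -9/14*x_1 to the remainder.
  leading term x_2: no divisor's leading term divides it; move -61/14*x_2 to the remainder.
  leading term 1: no divisor's leading term divides it; move 9/14 to the remainder.
  remainder -9/14*x_1 - 61/14*x_2 + 9/14 ≠ 0; add k_3 = -9/14*x_1 - 61/14*x_2 + 9/14 to the basis.

S(h_1,k_3): lcm = x_1*x_2. S = -61/9*x_2**2 - 3/2*x_1 - 9/2*x_2 + 3/2.
  leading term x_2**2: no divisor's leading term divides it; move -61/9*x_2**2 to the remainder.
  leading term x_1: subtract (7/3)·k_3 from -3/2*x_1 - 9/2*x_2 + 3/2 → 17/3*x_2
  leading term x_2: no divisor's leading term divides it; move 17/3*x_2 to the remainder.
  remainder -61/9*x_2**2 + 17/3*x_2 ≠ 0; add k_4 = -61/9*x_2**2 + 17/3*x_2 to the basis.

S(h_2,k_3): lcm = x_1*x_2. S = -61/9*x_2**2 - 6/7*x_1 - 1/7*x_2 + 6/7.
  leading term x_2**2: subtract (1)·k_4 from -61/9*x_2**2 - 6/7*x_1 - 1/7*x_2 + 6/7 → -6/7*x_1 - 122/21*x_2 + 6/7
  leading term x_1: subtract (4/3)·k_3 from -6/7*x_1 - 122/21*x_2 + 6/7 → 0
  remainder 0.

S(h_1,k_4): lcm = x_1*x_2**2. S = -81/122*x_1*x_2 - 11/2*x_2**2 + 3/2*x_2.
  leading term x_1*x_2: subtract (-81/244)·h_1 from -81/122*x_1*x_2 - 11/2*x_2**2 + 3/2*x_2 → -11/2*x_2**2 - 243/244*x_1 - 525/244*x_2 + 243/244
  leading term x_2**2: subtract (99/122)·k_4 from -11/2*x_2**2 - 243/244*x_1 - 525/244*x_2 + 243/244 → -243/244*x_1 - 27/4*x_2 + 243/244
  leading term x_1: subtract (189/122)·k_3 from -243/244*x_1 - 27/4*x_2 + 243/244 → 0
  remainder 0.

S(h_2,k_4): lcm = x_1*x_2**2. S = -9/427*x_1*x_2 - 8/7*x_2**2 + 6/7*x_2.
  leading term x_1*x_2: subtract (-9/854)·h_1 from -9/427*x_1*x_2 - 8/7*x_2**2 + 6/7*x_2 → -8/7*x_2**2 - 27/854*x_1 + 633/854*x_2 + 27/854
  leading term x_2**2: subtract (72/427)·k_4 from -8/7*x_2**2 - 27/854*x_1 + 633/854*x_2 + 27/854 → -27/854*x_1 - 3/14*x_2 + 27/854
  leading term x_1: subtract (3/61)·k_3 from -27/854*x_1 - 3/14*x_2 + 27/854 → 0
  remainder 0.

S(k_3,k_4): leading monomials are coprime, so the S-polynomial reduces to 0 (Buchberger's first criterion).
Every S-polynomial of the final basis reduces to 0, so we have a Gröbner basis.
Inter-reduce: drop elements whose leading term is divisible by another's, tail-reduce, and make monic.
Reduced Gröbner basis: {x_2**2 - 51/61*x_2, x_1 + 61/9*x_2 - 1}.

The two bases agree; hence the ideals are identical.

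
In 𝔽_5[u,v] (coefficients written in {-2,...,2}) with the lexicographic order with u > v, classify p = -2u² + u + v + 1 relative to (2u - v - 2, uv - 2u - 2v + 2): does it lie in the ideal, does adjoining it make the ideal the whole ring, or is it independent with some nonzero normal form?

-2u² + u + v + 1 lies in I (it reduces to 0).

First compute the reduced Gröbner basis of I by Buchberger's algorithm.
f_1 = 2u - v - 2, LT = u.
f_2 = uv - 2u - 2v + 2, LT = uv.

S(f_1,f_2): lcm = uv. S = 2u + 2v² + v - 2.
  reduce S modulo (f_1, f_2):
  remainder 2v² + 2v ≠ 0; add h_3 = 2v² + 2v to the basis.

The other S-polynomials (S(f_1,h_3), S(f_2,h_3)) all reduce to 0 modulo the current basis, so we have a Gröbner basis.
Inter-reduce: drop elements whose leading term is divisible by another's, tail-reduce, and make monic.
Reduced Gröbner basis: {u + 2v - 1, v² + v}.
Label its elements g_1 = u + 2v - 1, g_2 = v² + v.

Reduce p = -2u² + u + v + 1 modulo G:
  leading term u²: subtract (-2u)·g_1 from -2u² + u + v + 1 → -uv - u + v + 1
  leading term uv: subtract (-v)·g_1 from -uv - u + v + 1 → -u + 2v² + 1
  leading term u: subtract (-1)·g_1 from -u + 2v² + 1 → 2v² + 2v
  leading term v²: subtract (2)·g_2 from 2v² + 2v → 0
  normal form = 0.
Since the normal form is 0, p ∈ I.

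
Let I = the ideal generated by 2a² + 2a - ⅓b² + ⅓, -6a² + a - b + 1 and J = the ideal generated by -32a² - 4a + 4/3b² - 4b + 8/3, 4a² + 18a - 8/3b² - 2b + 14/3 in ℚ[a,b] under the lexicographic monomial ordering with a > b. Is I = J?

Yes, the ideals are equal.

For a fixed monomial order, each ideal has a unique reduced Gröbner basis; comparing bases decides equality.
Buchberger on the first generating set:
f_1 = 2a² + 2a - ⅓b² + ⅓, LT = a².
f_2 = -6a² + a - b + 1, LT = a².

S(f_1,f_2): lcm = a². S = 7/6a - ⅙b² - ⅙b + ⅓.
  reduce S modulo (f_1, f_2):
  remainder 7/6a - ⅙b² - ⅙b + ⅓ ≠ 0; add g_3 = 7/6a - ⅙b² - ⅙b + ⅓ to the basis.

S(f_1,g_3): lcm = a². S = 1/7ab² + 1/7ab + 5/7a - ⅙b² + ⅙.
  reduce S modulo (f_1, f_2, g_3):
  remainder 1/49b⁴ + 2/49b³ - 25/294b² + 3/49b - 11/294 ≠ 0; add g_4 = 1/49b⁴ + 2/49b³ - 25/294b² + 3/49b - 11/294 to the basis.

The other S-polynomials (S(f_2,g_3), S(f_1,g_4), S(f_2,g_4), S(g_3,g_4)) all reduce to 0 modulo the current basis, so we have a Gröbner basis.
Inter-reduce: drop elements whose leading term is divisible by another's, tail-reduce, and make monic.
Reduced Gröbner basis: {a - 1/7b² - 1/7b + 2/7, b⁴ + 2b³ - 25/6b² + 3b - 11/6}.

Buchberger on the second generating set:
h_1 = -32a² - 4a + 4/3b² - 4b + 8/3, LT = a².
h_2 = 4a² + 18a - 8/3b² - 2b + 14/3, LT = a².

S(h_1,h_2): lcm = a². S = -35/8a + ⅝b² + ⅝b - 5/4.
  reduce S modulo (h_1, h_2):
  remainder -35/8a + ⅝b² + ⅝b - 5/4 ≠ 0; add k_3 = -35/8a + ⅝b² + ⅝b - 5/4 to the basis.

S(h_1,k_3): lcm = a². S = 1/7ab² + 1/7ab - 9/56a - 1/24b² + ⅛b - 1/12.
  reduce S modulo (h_1, h_2, k_3):
  remainder 1/49b⁴ + 2/49b³ - 25/294b² + 3/49b - 11/294 ≠ 0; add k_4 = 1/49b⁴ + 2/49b³ - 25/294b² + 3/49b - 11/294 to the basis.

The other S-polynomials (S(h_2,k_3), S(h_1,k_4), S(h_2,k_4), S(k_3,k_4)) all reduce to 0 modulo the current basis, so we have a Gröbner basis.
Inter-reduce: drop elements whose leading term is divisible by another's, tail-reduce, and make monic.
Reduced Gröbner basis: {a - 1/7b² - 1/7b + 2/7, b⁴ + 2b³ - 25/6b² + 3b - 11/6}.

The two bases agree; hence the ideals are identical.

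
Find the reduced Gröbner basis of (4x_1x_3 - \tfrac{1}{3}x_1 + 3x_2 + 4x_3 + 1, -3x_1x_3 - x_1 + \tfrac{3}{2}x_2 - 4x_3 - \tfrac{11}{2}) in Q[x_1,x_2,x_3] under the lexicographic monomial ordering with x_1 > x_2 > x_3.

f_1 = 4x_1x_3 - \tfrac{1}{3}x_1 + 3x_2 + 4x_3 + 1, LT = x_1x_3.
f_2 = -3x_1x_3 - x_1 + \tfrac{3}{2}x_2 - 4x_3 - \tfrac{11}{2}, LT = x_1x_3.

S(f_1,f_2): lcm = x_1x_3. S = -\tfrac{5}{12}x_1 + \tfrac{5}{4}x_2 - \tfrac{1}{3}x_3 - \tfrac{19}{12}.
  reduce S modulo (f_1, f_2):
  remainder -\tfrac{5}{12}x_1 + \tfrac{5}{4}x_2 - \tfrac{1}{3}x_3 - \tfrac{19}{12} ≠ 0; add g_3 = -\tfrac{5}{12}x_1 + \tfrac{5}{4}x_2 - \tfrac{1}{3}x_3 - \tfrac{19}{12} to the basis.

S(f_1,g_3): lcm = x_1x_3. S = -\tfrac{1}{12}x_1 + 3x_2x_3 + \tfrac{3}{4}x_2 - \tfrac{4}{5}x_3^{2} - \tfrac{14}{5}x_3 + \tfrac{1}{4}.
  reduce S modulo (f_1, f_2, g_3):
  remainder 3x_2x_3 + \tfrac{1}{2}x_2 - \tfrac{4}{5}x_3^{2} - \tfrac{41}{15}x_3 + \tfrac{17}{30} ≠ 0; add g_4 = 3x_2x_3 + \tfrac{1}{2}x_2 - \tfrac{4}{5}x_3^{2} - \tfrac{41}{15}x_3 + \tfrac{17}{30} to the basis.

The other S-polynomials (S(f_2,g_3), S(f_1,g_4), S(f_2,g_4), S(g_3,g_4)) all reduce to 0 modulo the current basis, so we have a Gröbner basis.
Inter-reduce: drop elements whose leading term is divisible by another's, tail-reduce, and make monic.

G = {x_1 - 3x_2 + \tfrac{4}{5}x_3 + \tfrac{19}{5}, x_2x_3 + \tfrac{1}{6}x_2 - \tfrac{4}{15}x_3^{2} - \tfrac{41}{45}x_3 + \tfrac{17}{90}}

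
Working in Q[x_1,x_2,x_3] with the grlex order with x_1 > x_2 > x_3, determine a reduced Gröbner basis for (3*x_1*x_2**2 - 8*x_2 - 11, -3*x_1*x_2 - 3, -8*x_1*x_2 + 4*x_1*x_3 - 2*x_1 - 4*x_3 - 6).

f_1 = 3*x_1*x_2**2 - 8*x_2 - 11, LT = x_1*x_2**2.
f_2 = -3*x_1*x_2 - 3, LT = x_1*x_2.
f_3 = -8*x_1*x_2 + 4*x_1*x_3 - 2*x_1 - 4*x_3 - 6, LT = x_1*x_2.

S(f_1,f_2): lcm = x_1*x_2**2. S = -11/3*x_2 - 11/3.
  leading term x_2: no divisor's leading term divides it; move -11/3*x_2 to the remainder.
  leading term 1: no divisor's leading term divides it; move -11/3 to the remainder.
  remainder -11/3*x_2 - 11/3 ≠ 0; add g_4 = -11/3*x_2 - 11/3 to the basis.

S(f_2,f_3): lcm = x_1*x_2. S = 1/2*x_1*x_3 - 1/4*x_1 - 1/2*x_3 + 1/4.
  leading term x_1*x_3: no divisor's leading term divides it; move 1/2*x_1*x_3 to the remainder.
  leading term x_1: no divisor's leading term divides it; move -1/4*x_1 to the remainder.
  leading term x_3: no divisor's leading term divides it; move -1/2*x_3 to the remainder.
  leading term 1: no divisor's leading term divides it; move 1/4 to the remainder.
  remainder 1/2*x_1*x_3 - 1/4*x_1 - 1/2*x_3 + 1/4 ≠ 0; add g_5 = 1/2*x_1*x_3 - 1/4*x_1 - 1/2*x_3 + 1/4 to the basis.

S(f_2,g_4): lcm = x_1*x_2. S = -x_1 + 1.
  leading term x_1: no divisor's leading term divides it; move -x_1 to the remainder.
  leading term 1: no divisor's leading term divides it; move 1 to the remainder.
  remainder -x_1 + 1 ≠ 0; add g_6 = -x_1 + 1 to the basis.

The other S-polynomials (S(f_1,f_3), S(f_1,g_4), S(f_3,g_4), S(f_1,g_5), S(f_2,g_5), S(f_3,g_5), S(g_4,g_5), S(f_1,g_6), S(f_2,g_6), S(f_3,g_6), S(g_4,g_6), S(g_5,g_6)) all reduce to 0 modulo the current basis, so we have a Gröbner basis.
Inter-reduce: drop elements whose leading term is divisible by another's, tail-reduce, and make monic.

G = {x_1 - 1, x_2 + 1}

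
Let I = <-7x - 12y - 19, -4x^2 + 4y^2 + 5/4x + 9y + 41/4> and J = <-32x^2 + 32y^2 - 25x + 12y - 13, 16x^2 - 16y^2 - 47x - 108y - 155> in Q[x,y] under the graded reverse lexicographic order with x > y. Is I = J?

Yes, the ideals are equal.

Since reduced Gröbner bases are canonical representatives of ideals under a given ordering, it suffices to compute and compare them.
Buchberger on the first generating set:
f_1 = -7x - 12y - 19, LT = x.
f_2 = -4x^2 + 4y^2 + 5/4x + 9y + 41/4, LT = x^2.

S(f_1,f_2): lcm = x^2. S = 12/7xy + y^2 + 339/112x + 9/4y + 41/16.
  leading term xy: subtract (-12/49y)·f_1 from 12/7xy + y^2 + 339/112x + 9/4y + 41/16 → -95/49y^2 + 339/112x - 471/196y + 41/16
  leading term y^2: no divisor's leading term divides it; move -95/49y^2 to the remainder.
  leading term x: subtract (-339/784)·f_1 from 339/112x - 471/196y + 41/16 → -372/49y - 277/49
  leading term y: no divisor's leading term divides it; move -372/49y to the remainder.
  leading term 1: no divisor's leading term divides it; move -277/49 to the remainder.
  remainder -95/49y^2 - 372/49y - 277/49 ≠ 0; add g_3 = -95/49y^2 - 372/49y - 277/49 to the basis.

S(f_1,g_3): leading monomials are coprime, so the S-polynomial reduces to 0 (Buchberger's first criterion).
S(f_2,g_3): leading monomials are coprime, so the S-polynomial reduces to 0 (Buchberger's first criterion).
Every S-polynomial of the final basis reduces to 0, so we have a Gröbner basis.
Inter-reduce: drop elements whose leading term is divisible by another's, tail-reduce, and make monic.
Reduced Gröbner basis: {y^2 + 372/95y + 277/95, x + 12/7y + 19/7}.

Buchberger on the second generating set:
h_1 = -32x^2 + 32y^2 - 25x + 12y - 13, LT = x^2.
h_2 = 16x^2 - 16y^2 - 47x - 108y - 155, LT = x^2.

S(h_1,h_2): lcm = x^2. S = 119/32x + 51/8y + 323/32.
  leading term x: no divisor's leading term divides it; move 119/32x to the remainder.
  leading term y: no divisor's leading term divides it; move 51/8y to the remainder.
  leading term 1: no divisor's leading term divides it; move 323/32 to the remainder.
  remainder 119/32x + 51/8y + 323/32 ≠ 0; add k_3 = 119/32x + 51/8y + 323/32 to the basis.

S(h_1,k_3): lcm = x^2. S = -12/7xy - y^2 - 433/224x - 3/8y + 13/32.
  leading term xy: subtract (-384/833y)·k_3 from -12/7xy - y^2 - 433/224x - 3/8y + 13/32 → 95/49y^2 - 433/224x + 1677/392y + 13/32
  leading term y^2: no divisor's leading term divides it; move 95/49y^2 to the remainder.
  leading term x: subtract (-433/833)·k_3 from -433/224x + 1677/392y + 13/32 → 372/49y + 277/49
  leading term y: no divisor's leading term divides it; move 372/49y to the remainder.
  leading term 1: no divisor's leading term divides it; move 277/49 to the remainder.
  remainder 95/49y^2 + 372/49y + 277/49 ≠ 0; add k_4 = 95/49y^2 + 372/49y + 277/49 to the basis.

S(h_2,k_3): lcm = x^2. S = -12/7xy - y^2 - 633/112x - 27/4y - 155/16.
  leading term xy: subtract (-384/833y)·k_3 from -12/7xy - y^2 - 633/112x - 27/4y - 155/16 → 95/49y^2 - 633/112x - 411/196y - 155/16
  leading term y^2: subtract (1)·k_4 from 95/49y^2 - 633/112x - 411/196y - 155/16 → -633/112x - 1899/196y - 12027/784
  leading term x: subtract (-1266/833)·k_3 from -633/112x - 1899/196y - 12027/784 → 0
  remainder 0.

S(h_1,k_4): leading monomials are coprime, so the S-polynomial reduces to 0 (Buchberger's first criterion).
S(h_2,k_4): leading monomials are coprime, so the S-polynomial reduces to 0 (Buchberger's first criterion).
S(k_3,k_4): leading monomials are coprime, so the S-polynomial reduces to 0 (Buchberger's first criterion).
Every S-polynomial of the final basis reduces to 0, so we have a Gröbner basis.
Inter-reduce: drop elements whose leading term is divisible by another's, tail-reduce, and make monic.
Reduced Gröbner basis: {y^2 + 372/95y + 277/95, x + 12/7y + 19/7}.

The two bases agree; hence the ideals are identical.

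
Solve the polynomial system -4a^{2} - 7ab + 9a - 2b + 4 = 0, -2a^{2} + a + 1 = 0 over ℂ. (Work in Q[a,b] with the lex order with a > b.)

Compute a lex Gröbner basis by Buchberger's algorithm.
f_1 = -4a^{2} - 7ab + 9a - 2b + 4, LT = a^{2}.
f_2 = -2a^{2} + a + 1, LT = a^{2}.

S(f_1,f_2): lcm = a^{2}. S = \tfrac{7}{4}ab - \tfrac{7}{4}a + \tfrac{1}{2}b - \tfrac{1}{2}.
  leading term ab: no divisor's leading term divides it; move \tfrac{7}{4}ab to the remainder.
  leading term a: no divisor's leading term divides it; move -\tfrac{7}{4}a to the remainder.
  leading term b: no divisor's leading term divides it; move \tfrac{1}{2}b to the remainder.
  leading term 1: no divisor's leading term divides it; move -\tfrac{1}{2} to the remainder.
  remainder \tfrac{7}{4}ab - \tfrac{7}{4}a + \tfrac{1}{2}b - \tfrac{1}{2} ≠ 0; add h_3 = \tfrac{7}{4}ab - \tfrac{7}{4}a + \tfrac{1}{2}b - \tfrac{1}{2} to the basis.

S(f_1,h_3): lcm = a^{2}b. S = a^{2} + \tfrac{7}{4}ab^{2} - \tfrac{71}{28}ab + \tfrac{2}{7}a + \tfrac{1}{2}b^{2} - b.
  leading term a^{2}: subtract (-\tfrac{1}{4})·f_1 from a^{2} + \tfrac{7}{4}ab^{2} - \tfrac{71}{28}ab + \tfrac{2}{7}a + \tfrac{1}{2}b^{2} - b → \tfrac{7}{4}ab^{2} - \tfrac{30}{7}ab + \tfrac{71}{28}a + \tfrac{1}{2}b^{2} - \tfrac{3}{2}b + 1
  leading term ab^{2}: subtract (b)·h_3 from \tfrac{7}{4}ab^{2} - \tfrac{30}{7}ab + \tfrac{71}{28}a + \tfrac{1}{2}b^{2} - \tfrac{3}{2}b + 1 → -\tfrac{71}{28}ab + \tfrac{71}{28}a - b + 1
  leading term ab: subtract (-\tfrac{71}{49})·h_3 from -\tfrac{71}{28}ab + \tfrac{71}{28}a - b + 1 → -\tfrac{27}{98}b + \tfrac{27}{98}
  leading term b: no divisor's leading term divides it; move -\tfrac{27}{98}b to the remainder.
  leading term 1: no divisor's leading term divides it; move \tfrac{27}{98} to the remainder.
  remainder -\tfrac{27}{98}b + \tfrac{27}{98} ≠ 0; add h_4 = -\tfrac{27}{98}b + \tfrac{27}{98} to the basis.

The other S-polynomials (S(f_2,h_3), S(f_1,h_4), S(f_2,h_4), S(h_3,h_4)) all reduce to 0 modulo the current basis, so we have a Gröbner basis.
Inter-reduce: drop elements whose leading term is divisible by another's, tail-reduce, and make monic.
Reduced Gröbner basis: {a^{2} - \tfrac{1}{2}a - \tfrac{1}{2}, b - 1}.

Since the basis is lex-ordered, b - 1 is univariate in b. Its roots are {1}. Back-substituting each root into the other basis elements fixes the other coordinates.
  b = 1: the earlier basis element becomes a^{2} - \tfrac{1}{2}a - \tfrac{1}{2} = 0, giving a = -1/2, 1 — points (-1/2, 1), (1, 1).

{(-1/2, 1), (1, 1)}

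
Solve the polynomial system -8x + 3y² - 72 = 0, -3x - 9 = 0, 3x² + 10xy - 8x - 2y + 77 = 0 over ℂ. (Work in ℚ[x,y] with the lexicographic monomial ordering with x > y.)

{(-3, 4)}

Compute a lex Gröbner basis by Buchberger's algorithm.
f_1 = -8x + 3y² - 72, LT = x.
f_2 = -3x - 9, LT = x.
f_3 = 3x² + 10xy - 8x - 2y + 77, LT = x².

S(f_1,f_2): lcm = x. S = -⅜y² + 6.
  leading term y²: no divisor's leading term divides it; move -⅜y² to the remainder.
  leading term 1: no divisor's leading term divides it; move 6 to the remainder.
  remainder -⅜y² + 6 ≠ 0; add h_4 = -⅜y² + 6 to the basis.

S(f_1,f_3): lcm = x². S = -⅜xy² - 10/3xy + 35/3x + ⅔y - 77/3.
  leading term xy²: subtract (3/64y²)·f_1 from -⅜xy² - 10/3xy + 35/3x + ⅔y - 77/3 → -10/3xy + 35/3x - 9/64y⁴ + 27/8y² + ⅔y - 77/3
  leading term xy: subtract (5/12y)·f_1 from -10/3xy + 35/3x - 9/64y⁴ + 27/8y² + ⅔y - 77/3 → 35/3x - 9/64y⁴ - 5/4y³ + 27/8y² + 92/3y - 77/3
  leading term x: subtract (-35/24)·f_1 from 35/3x - 9/64y⁴ - 5/4y³ + 27/8y² + 92/3y - 77/3 → -9/64y⁴ - 5/4y³ + 31/4y² + 92/3y - 392/3
  leading term y⁴: subtract (⅜y²)·h_4 from -9/64y⁴ - 5/4y³ + 31/4y² + 92/3y - 392/3 → -5/4y³ + 11/2y² + 92/3y - 392/3
  leading term y³: subtract (10/3y)·h_4 from -5/4y³ + 11/2y² + 92/3y - 392/3 → 11/2y² + 32/3y - 392/3
  leading term y²: subtract (-44/3)·h_4 from 11/2y² + 32/3y - 392/3 → 32/3y - 128/3
  leading term y: no divisor's leading term divides it; move 32/3y to the remainder.
  leading term 1: no divisor's leading term divides it; move -128/3 to the remainder.
  remainder 32/3y - 128/3 ≠ 0; add h_5 = 32/3y - 128/3 to the basis.

The other S-polynomials (S(f_2,f_3), S(f_1,h_4), S(f_2,h_4), S(f_3,h_4), S(f_1,h_5), S(f_2,h_5), S(f_3,h_5), S(h_4,h_5)) all reduce to 0 modulo the current basis, so we have a Gröbner basis.
Inter-reduce: drop elements whose leading term is divisible by another's, tail-reduce, and make monic.
Reduced Gröbner basis: {x + 3, y - 4}.

Elimination: the polynomial y - 4 lies in the elimination ideal for y, so y ∈ {4}. For each such y, the remaining basis elements (now univariate) give the rest of the solution.
  y = 4: the earlier basis element becomes x + 3 = 0, giving x = -3 — point (-3, 4).
Each listed point satisfies every original equation (direct substitution).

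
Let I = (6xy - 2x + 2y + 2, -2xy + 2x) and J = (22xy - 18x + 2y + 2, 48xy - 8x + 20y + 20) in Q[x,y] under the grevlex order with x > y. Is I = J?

Equality of ideals is decidable: compute both reduced Gröbner bases (unique for the ordering) and check whether they agree.
Buchberger on the first generating set:
f_1 = 6xy - 2x + 2y + 2, LT = xy.
f_2 = -2xy + 2x, LT = xy.

S(f_1,f_2): lcm = xy. S = 2/3x + 1/3y + 1/3.
  leading term x: no divisor's leading term divides it; move 2/3x to the remainder.
  leading term y: no divisor's leading term divides it; move 1/3y to the remainder.
  leading term 1: no divisor's leading term divides it; move 1/3 to the remainder.
  remainder 2/3x + 1/3y + 1/3 ≠ 0; add g_3 = 2/3x + 1/3y + 1/3 to the basis.

S(f_1,g_3): lcm = xy. S = -1/2y^2 - 1/3x - 1/6y + 1/3.
  leading term y^2: no divisor's leading term divides it; move -1/2y^2 to the remainder.
  leading term x: subtract (-1/2)·g_3 from -1/3x - 1/6y + 1/3 → 1/2
  leading term 1: no divisor's leading term divides it; move 1/2 to the remainder.
  remainder -1/2y^2 + 1/2 ≠ 0; add g_4 = -1/2y^2 + 1/2 to the basis.

S(f_2,g_3): lcm = xy. S = -1/2y^2 - x - 1/2y.
  leading term y^2: subtract (1)·g_4 from -1/2y^2 - x - 1/2y → -x - 1/2y - 1/2
  leading term x: subtract (-3/2)·g_3 from -x - 1/2y - 1/2 → 0
  remainder 0.

S(f_1,g_4): lcm = xy^2. S = -1/3xy + 1/3y^2 + x + 1/3y.
  leading term xy: subtract (-1/18)·f_1 from -1/3xy + 1/3y^2 + x + 1/3y → 1/3y^2 + 8/9x + 4/9y + 1/9
  leading term y^2: subtract (-2/3)·g_4 from 1/3y^2 + 8/9x + 4/9y + 1/9 → 8/9x + 4/9y + 4/9
  leading term x: subtract (4/3)·g_3 from 8/9x + 4/9y + 4/9 → 0
  remainder 0.

S(f_2,g_4): lcm = xy^2. S = -xy + x.
  leading term xy: subtract (-1/6)·f_1 from -xy + x → 2/3x + 1/3y + 1/3
  leading term x: subtract (1)·g_3 from 2/3x + 1/3y + 1/3 → 0
  remainder 0.

S(g_3,g_4): leading monomials are coprime, so the S-polynomial reduces to 0 (Buchberger's first criterion).
Every S-polynomial of the final basis reduces to 0, so we have a Gröbner basis.
Inter-reduce: drop elements whose leading term is divisible by another's, tail-reduce, and make monic.
Reduced Gröbner basis: {y^2 - 1, x + 1/2y + 1/2}.

Buchberger on the second generating set:
h_1 = 22xy - 18x + 2y + 2, LT = xy.
h_2 = 48xy - 8x + 20y + 20, LT = xy.

S(h_1,h_2): lcm = xy. S = -43/66x - 43/132y - 43/132.
  leading term x: no divisor's leading term divides it; move -43/66x to the remainder.
  leading term y: no divisor's leading term divides it; move -43/132y to the remainder.
  leading term 1: no divisor's leading term divides it; move -43/132 to the remainder.
  remainder -43/66x - 43/132y - 43/132 ≠ 0; add k_3 = -43/66x - 43/132y - 43/132 to the basis.

S(h_1,k_3): lcm = xy. S = -1/2y^2 - 9/11x - 9/22y + 1/11.
  leading term y^2: no divisor's leading term divides it; move -1/2y^2 to the remainder.
  leading term x: subtract (54/43)·k_3 from -9/11x - 9/22y + 1/11 → 1/2
  leading term 1: no divisor's leading term divides it; move 1/2 to the remainder.
  remainder -1/2y^2 + 1/2 ≠ 0; add k_4 = -1/2y^2 + 1/2 to the basis.

S(h_2,k_3): lcm = xy. S = -1/2y^2 - 1/6x - 1/12y + 5/12.
  leading term y^2: subtract (1)·k_4 from -1/2y^2 - 1/6x - 1/12y + 5/12 → -1/6x - 1/12y - 1/12
  leading term x: subtract (11/43)·k_3 from -1/6x - 1/12y - 1/12 → 0
  remainder 0.

S(h_1,k_4): lcm = xy^2. S = -9/11xy + 1/11y^2 + x + 1/11y.
  leading term xy: subtract (-9/242)·h_1 from -9/11xy + 1/11y^2 + x + 1/11y → 1/11y^2 + 40/121x + 20/121y + 9/121
  leading term y^2: subtract (-2/11)·k_4 from 1/11y^2 + 40/121x + 20/121y + 9/121 → 40/121x + 20/121y + 20/121
  leading term x: subtract (-240/473)·k_3 from 40/121x + 20/121y + 20/121 → 0
  remainder 0.

S(h_2,k_4): lcm = xy^2. S = -1/6xy + 5/12y^2 + x + 5/12y.
  leading term xy: subtract (-1/132)·h_1 from -1/6xy + 5/12y^2 + x + 5/12y → 5/12y^2 + 19/22x + 19/44y + 1/66
  leading term y^2: subtract (-5/6)·k_4 from 5/12y^2 + 19/22x + 19/44y + 1/66 → 19/22x + 19/44y + 19/44
  leading term x: subtract (-57/43)·k_3 from 19/22x + 19/44y + 19/44 → 0
  remainder 0.

S(k_3,k_4): leading monomials are coprime, so the S-polynomial reduces to 0 (Buchberger's first criterion).
Every S-polynomial of the final basis reduces to 0, so we have a Gröbner basis.
Inter-reduce: drop elements whose leading term is divisible by another's, tail-reduce, and make monic.
Reduced Gröbner basis: {y^2 - 1, x + 1/2y + 1/2}.

The two bases agree; hence the ideals are identical.

Yes, the ideals are equal.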